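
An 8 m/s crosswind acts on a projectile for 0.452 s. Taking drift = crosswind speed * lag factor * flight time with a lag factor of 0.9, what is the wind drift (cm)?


drift = v_wind * lag * t = 8 * 0.9 * 0.452 = 3.2544 m ≈ 325.4 cm

325.4 cm


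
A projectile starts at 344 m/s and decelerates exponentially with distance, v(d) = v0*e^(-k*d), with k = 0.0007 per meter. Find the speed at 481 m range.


v = v0*exp(-k*d) = 344*exp(-0.0007*481) = 245.7 m/s

245.7 m/s


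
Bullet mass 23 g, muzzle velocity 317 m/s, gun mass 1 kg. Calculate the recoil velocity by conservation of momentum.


v_recoil = m_p * v_p / m_gun = 0.023 * 317 / 1 = 7.291 m/s

7.291 m/s


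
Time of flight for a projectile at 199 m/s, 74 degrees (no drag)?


T = 2*v0*sin(theta)/g = 2*199*sin(74°)/9.81 = 39 s

39 s


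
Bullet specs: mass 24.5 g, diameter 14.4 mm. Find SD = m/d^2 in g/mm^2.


SD = m/d^2 = 24.5/14.4^2 = 0.1182 g/mm^2

0.1182 g/mm^2


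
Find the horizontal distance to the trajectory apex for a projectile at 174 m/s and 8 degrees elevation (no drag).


R = v0^2*sin(2*theta)/g = 174^2*sin(2*8°)/9.81 = 850.683 m
apex_dist = R/2 = 850.683/2 = 425.3 m

425.3 m


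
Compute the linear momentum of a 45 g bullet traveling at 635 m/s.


p = m*v = 0.045*635 = 28.57 kg·m/s

28.57 kg·m/s


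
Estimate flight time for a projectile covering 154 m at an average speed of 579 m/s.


t = d/v = 154/579 = 0.266 s

0.266 s


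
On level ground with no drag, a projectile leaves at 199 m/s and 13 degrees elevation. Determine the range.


R = v0^2 * sin(2*theta) / g = 199^2 * sin(2*13°) / 9.81 = 1770 m

1770 m


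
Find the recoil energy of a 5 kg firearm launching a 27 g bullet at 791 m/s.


v_r = m_p*v_p/m_gun = 0.027*791/5 = 4.2714 m/s, E_r = 0.5*m_gun*v_r^2 = 0.5*5*4.2714^2 = 45.61 J

45.61 J


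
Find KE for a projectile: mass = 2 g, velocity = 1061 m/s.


E = 0.5*m*v^2 = 0.5*0.002*1061^2 = 1126 J

1126 J


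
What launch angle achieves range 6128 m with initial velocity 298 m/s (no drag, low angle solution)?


sin(2*theta) = R*g/v0^2 = 6128*9.81/298^2 = 0.676948, theta = arcsin(0.676948)/2 = 21.3°

21.3 degrees


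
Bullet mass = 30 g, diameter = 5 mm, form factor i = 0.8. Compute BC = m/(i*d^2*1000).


BC = m/(i*d^2*1000) = 30/(0.8 * 5^2 * 1000) = 0.0015

0.0015


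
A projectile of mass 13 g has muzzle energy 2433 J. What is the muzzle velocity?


v = sqrt(2*E/m) = sqrt(2*2433/0.013) = 611.8 m/s

611.8 m/s


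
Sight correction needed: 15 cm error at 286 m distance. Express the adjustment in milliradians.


1 mrad subtends 1 cm per 10 m of range, so adj = error_cm / (dist_m / 10) = 15 / (286/10) = 0.5245 mrad

0.5245 mrad


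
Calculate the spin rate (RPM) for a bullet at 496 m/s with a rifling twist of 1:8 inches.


twist_m = 8*0.0254 = 0.2032 m
spin = v/twist = 496/0.2032 = 2440.945 rev/s
RPM = spin*60 = 2440.945*60 ≈ 146457 RPM

146457 RPM


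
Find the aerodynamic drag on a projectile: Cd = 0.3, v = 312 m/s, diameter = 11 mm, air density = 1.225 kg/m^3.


A = pi*(d/2)^2 = pi*(11/2000)^2 = 9.50332e-05 m^2
Fd = 0.5*Cd*rho*A*v^2 = 0.5*0.3*1.225*9.50332e-05*312^2 = 1.7 N

1.7 N


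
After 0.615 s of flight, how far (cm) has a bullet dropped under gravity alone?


drop = 0.5*g*t^2 = 0.5*9.81*0.615^2 = 1.85519 m ≈ 185.5 cm

185.5 cm


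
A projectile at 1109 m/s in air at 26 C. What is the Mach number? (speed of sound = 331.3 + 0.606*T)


a = 331.3 + 0.606*(26) = 347.056 m/s
M = v/a = 1109/347.056 = 3.195

3.195


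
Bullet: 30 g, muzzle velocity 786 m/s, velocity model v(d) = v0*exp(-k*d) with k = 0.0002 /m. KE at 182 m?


v = v0*exp(-k*d) = 786*exp(-0.0002*182) = 757.904 m/s
E = 0.5*m*v^2 = 0.5*0.03*757.904^2 = 8616 J

8616 J


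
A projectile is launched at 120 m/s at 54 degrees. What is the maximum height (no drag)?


H = (v0*sin(theta))^2 / (2g) = (120*sin(54°))^2 / (2*9.81) = 480.4 m

480.4 m


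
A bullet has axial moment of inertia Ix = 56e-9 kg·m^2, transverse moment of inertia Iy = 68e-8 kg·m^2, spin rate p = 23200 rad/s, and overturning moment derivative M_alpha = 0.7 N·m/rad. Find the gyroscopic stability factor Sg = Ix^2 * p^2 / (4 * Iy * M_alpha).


Sg = Ix^2 * p^2 / (4 * Iy * M_alpha) = (56e-9)^2 * 23200^2 / (4 * 68e-8 * 0.7) = 0.8865

0.8865


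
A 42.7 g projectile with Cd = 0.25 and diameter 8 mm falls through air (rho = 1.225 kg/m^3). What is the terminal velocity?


A = pi*(d/2)^2 = pi*(8/2000)^2 = 5.02655e-05 m^2
vt = sqrt(2mg/(Cd*rho*A)) = sqrt(2*0.0427*9.81/(0.25 * 1.225 * 5.02655e-05)) = 233.3 m/s

233.3 m/s


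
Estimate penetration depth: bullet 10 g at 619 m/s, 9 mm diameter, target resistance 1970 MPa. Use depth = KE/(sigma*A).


A = pi*(d/2)^2 = pi*(9/2)^2 = 63.6173 mm^2
E = 0.5*m*v^2 = 0.5*0.01*619^2 = 1915.81 J
depth = E/(sigma*A) = 1915.81 J / (1970 MPa * 63.6173 mm^2) = 1915.81/(1970 * 63.6173) m = 0.0152866 m ≈ 15.29 mm

15.29 mm


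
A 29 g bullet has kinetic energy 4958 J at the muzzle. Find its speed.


v = sqrt(2*E/m) = sqrt(2*4958/0.029) = 584.7 m/s

584.7 m/s


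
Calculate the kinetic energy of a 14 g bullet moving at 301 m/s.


E = 0.5*m*v^2 = 0.5*0.014*301^2 = 634.2 J

634.2 J


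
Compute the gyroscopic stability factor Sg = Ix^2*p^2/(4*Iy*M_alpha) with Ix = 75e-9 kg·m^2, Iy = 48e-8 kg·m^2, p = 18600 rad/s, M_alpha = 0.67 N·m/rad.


Sg = Ix^2 * p^2 / (4 * Iy * M_alpha) = (75e-9)^2 * 18600^2 / (4 * 48e-8 * 0.67) = 1.513

1.513


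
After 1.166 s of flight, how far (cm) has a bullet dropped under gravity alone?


drop = 0.5*g*t^2 = 0.5*9.81*1.166^2 = 6.66862 m ≈ 666.9 cm

666.9 cm


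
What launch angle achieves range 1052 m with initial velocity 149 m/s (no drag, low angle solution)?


sin(2*theta) = R*g/v0^2 = 1052*9.81/149^2 = 0.464849, theta = arcsin(0.464849)/2 = 13.85°

13.85 degrees


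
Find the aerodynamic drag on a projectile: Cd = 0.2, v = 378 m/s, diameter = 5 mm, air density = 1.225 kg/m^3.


A = pi*(d/2)^2 = pi*(5/2000)^2 = 1.96350e-05 m^2
Fd = 0.5*Cd*rho*A*v^2 = 0.5*0.2*1.225*1.96350e-05*378^2 = 0.3437 N

0.3437 N


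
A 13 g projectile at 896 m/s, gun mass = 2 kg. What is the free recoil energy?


v_r = m_p*v_p/m_gun = 0.013*896/2 = 5.824 m/s, E_r = 0.5*m_gun*v_r^2 = 0.5*2*5.824^2 = 33.92 J

33.92 J


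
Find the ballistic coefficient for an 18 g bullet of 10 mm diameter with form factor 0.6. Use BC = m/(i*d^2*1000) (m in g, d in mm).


BC = m/(i*d^2*1000) = 18/(0.6 * 10^2 * 1000) = 0.0003

0.0003


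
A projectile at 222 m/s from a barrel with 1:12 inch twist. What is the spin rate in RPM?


twist_m = 12*0.0254 = 0.3048 m
spin = v/twist = 222/0.3048 = 728.3465 rev/s
RPM = spin*60 = 728.3465*60 ≈ 43701 RPM

43701 RPM


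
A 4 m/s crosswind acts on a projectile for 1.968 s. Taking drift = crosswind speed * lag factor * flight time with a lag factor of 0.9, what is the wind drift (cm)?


drift = v_wind * lag * t = 4 * 0.9 * 1.968 = 7.0848 m ≈ 708.5 cm

708.5 cm


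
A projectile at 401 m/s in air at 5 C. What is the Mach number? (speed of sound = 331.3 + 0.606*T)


a = 331.3 + 0.606*(5) = 334.33 m/s
M = v/a = 401/334.33 = 1.199

1.199


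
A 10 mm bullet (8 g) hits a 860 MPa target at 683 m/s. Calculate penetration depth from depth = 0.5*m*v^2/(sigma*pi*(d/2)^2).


A = pi*(d/2)^2 = pi*(10/2)^2 = 78.5398 mm^2
E = 0.5*m*v^2 = 0.5*0.008*683^2 = 1865.96 J
depth = E/(sigma*A) = 1865.96 J / (860 MPa * 78.5398 mm^2) = 1865.96/(860 * 78.5398) m = 0.0276257 m ≈ 27.63 mm

27.63 mm


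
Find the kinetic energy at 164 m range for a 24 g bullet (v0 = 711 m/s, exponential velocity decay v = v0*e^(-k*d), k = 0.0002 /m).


v = v0*exp(-k*d) = 711*exp(-0.0002*164) = 688.058 m/s
E = 0.5*m*v^2 = 0.5*0.024*688.058^2 = 5681 J

5681 J


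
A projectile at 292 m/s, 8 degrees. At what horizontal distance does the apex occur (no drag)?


R = v0^2*sin(2*theta)/g = 292^2*sin(2*8°)/9.81 = 2395.71 m
apex_dist = R/2 = 2395.71/2 = 1198 m

1198 m


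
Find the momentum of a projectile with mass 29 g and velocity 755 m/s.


p = m*v = 0.029*755 = 21.89 kg·m/s

21.89 kg·m/s


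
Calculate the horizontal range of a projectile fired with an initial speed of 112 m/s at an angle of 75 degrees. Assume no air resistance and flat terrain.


R = v0^2 * sin(2*theta) / g = 112^2 * sin(2*75°) / 9.81 = 639.3 m

639.3 m


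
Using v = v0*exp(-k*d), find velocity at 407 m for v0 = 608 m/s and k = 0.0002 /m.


v = v0*exp(-k*d) = 608*exp(-0.0002*407) = 560.5 m/s

560.5 m/s


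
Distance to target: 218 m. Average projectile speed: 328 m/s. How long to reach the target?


t = d/v = 218/328 = 0.6646 s

0.6646 s


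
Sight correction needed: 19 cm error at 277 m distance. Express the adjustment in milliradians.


1 mrad subtends 1 cm per 10 m of range, so adj = error_cm / (dist_m / 10) = 19 / (277/10) = 0.6859 mrad

0.6859 mrad


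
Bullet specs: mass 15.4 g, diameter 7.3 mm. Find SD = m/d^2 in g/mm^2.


SD = m/d^2 = 15.4/7.3^2 = 0.289 g/mm^2

0.289 g/mm^2


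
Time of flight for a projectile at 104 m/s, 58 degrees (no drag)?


T = 2*v0*sin(theta)/g = 2*104*sin(58°)/9.81 = 17.98 s

17.98 s


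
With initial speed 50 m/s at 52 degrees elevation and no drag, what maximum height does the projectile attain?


H = (v0*sin(theta))^2 / (2g) = (50*sin(52°))^2 / (2*9.81) = 79.12 m

79.12 m


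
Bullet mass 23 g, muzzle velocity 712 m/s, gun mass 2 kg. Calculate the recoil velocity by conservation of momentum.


v_recoil = m_p * v_p / m_gun = 0.023 * 712 / 2 = 8.188 m/s

8.188 m/s


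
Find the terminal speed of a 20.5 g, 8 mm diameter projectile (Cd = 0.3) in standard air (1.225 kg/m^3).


A = pi*(d/2)^2 = pi*(8/2000)^2 = 5.02655e-05 m^2
vt = sqrt(2mg/(Cd*rho*A)) = sqrt(2*0.0205*9.81/(0.3 * 1.225 * 5.02655e-05)) = 147.6 m/s

147.6 m/s


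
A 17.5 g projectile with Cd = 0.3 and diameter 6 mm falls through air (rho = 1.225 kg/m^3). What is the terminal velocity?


A = pi*(d/2)^2 = pi*(6/2000)^2 = 2.82743e-05 m^2
vt = sqrt(2mg/(Cd*rho*A)) = sqrt(2*0.0175*9.81/(0.3 * 1.225 * 2.82743e-05)) = 181.8 m/s

181.8 m/s


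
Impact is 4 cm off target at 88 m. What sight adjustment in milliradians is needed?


1 mrad subtends 1 cm per 10 m of range, so adj = error_cm / (dist_m / 10) = 4 / (88/10) = 0.4545 mrad

0.4545 mrad


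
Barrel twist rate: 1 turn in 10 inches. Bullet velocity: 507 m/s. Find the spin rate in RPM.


twist_m = 10*0.0254 = 0.254 m
spin = v/twist = 507/0.254 = 1996.063 rev/s
RPM = spin*60 = 1996.063*60 ≈ 119764 RPM

119764 RPM


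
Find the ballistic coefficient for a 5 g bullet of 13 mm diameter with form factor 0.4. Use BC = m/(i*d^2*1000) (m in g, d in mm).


BC = m/(i*d^2*1000) = 5/(0.4 * 13^2 * 1000) = 7.396e-05

7.396e-05


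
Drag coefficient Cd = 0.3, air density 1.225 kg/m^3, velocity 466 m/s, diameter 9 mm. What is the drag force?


A = pi*(d/2)^2 = pi*(9/2000)^2 = 6.36173e-05 m^2
Fd = 0.5*Cd*rho*A*v^2 = 0.5*0.3*1.225*6.36173e-05*466^2 = 2.538 N

2.538 N


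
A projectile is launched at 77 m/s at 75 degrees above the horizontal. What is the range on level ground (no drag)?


R = v0^2 * sin(2*theta) / g = 77^2 * sin(2*75°) / 9.81 = 302.2 m

302.2 m


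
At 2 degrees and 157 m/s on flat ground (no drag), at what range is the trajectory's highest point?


R = v0^2*sin(2*theta)/g = 157^2*sin(2*2°)/9.81 = 175.273 m
apex_dist = R/2 = 175.273/2 = 87.64 m

87.64 m


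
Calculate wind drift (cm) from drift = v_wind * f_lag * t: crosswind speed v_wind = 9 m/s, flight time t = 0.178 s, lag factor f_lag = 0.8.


drift = v_wind * lag * t = 9 * 0.8 * 0.178 = 1.2816 m ≈ 128.2 cm

128.2 cm


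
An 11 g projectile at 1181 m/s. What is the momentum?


p = m*v = 0.011*1181 = 12.99 kg·m/s

12.99 kg·m/s


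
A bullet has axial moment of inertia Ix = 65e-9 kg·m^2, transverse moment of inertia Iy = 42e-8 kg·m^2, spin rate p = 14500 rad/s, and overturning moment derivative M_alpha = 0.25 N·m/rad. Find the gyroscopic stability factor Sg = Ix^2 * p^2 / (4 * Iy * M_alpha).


Sg = Ix^2 * p^2 / (4 * Iy * M_alpha) = (65e-9)^2 * 14500^2 / (4 * 42e-8 * 0.25) = 2.115

2.115


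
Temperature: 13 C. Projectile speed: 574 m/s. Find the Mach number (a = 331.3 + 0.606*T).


a = 331.3 + 0.606*(13) = 339.178 m/s
M = v/a = 574/339.178 = 1.692

1.692


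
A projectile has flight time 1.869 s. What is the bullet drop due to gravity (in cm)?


drop = 0.5*g*t^2 = 0.5*9.81*1.869^2 = 17.134 m ≈ 1713 cm

1713 cm


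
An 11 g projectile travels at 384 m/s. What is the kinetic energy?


E = 0.5*m*v^2 = 0.5*0.011*384^2 = 811 J

811 J


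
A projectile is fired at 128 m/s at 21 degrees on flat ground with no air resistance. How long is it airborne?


T = 2*v0*sin(theta)/g = 2*128*sin(21°)/9.81 = 9.352 s

9.352 s


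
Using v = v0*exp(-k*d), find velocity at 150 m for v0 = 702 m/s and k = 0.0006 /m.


v = v0*exp(-k*d) = 702*exp(-0.0006*150) = 641.6 m/s

641.6 m/s


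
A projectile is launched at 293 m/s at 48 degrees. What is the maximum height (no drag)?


H = (v0*sin(theta))^2 / (2g) = (293*sin(48°))^2 / (2*9.81) = 2416 m

2416 m


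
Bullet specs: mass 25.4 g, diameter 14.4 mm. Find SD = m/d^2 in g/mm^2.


SD = m/d^2 = 25.4/14.4^2 = 0.1225 g/mm^2

0.1225 g/mm^2


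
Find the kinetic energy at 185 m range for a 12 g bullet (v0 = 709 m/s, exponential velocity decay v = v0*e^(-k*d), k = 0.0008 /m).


v = v0*exp(-k*d) = 709*exp(-0.0008*185) = 611.464 m/s
E = 0.5*m*v^2 = 0.5*0.012*611.464^2 = 2243 J

2243 J


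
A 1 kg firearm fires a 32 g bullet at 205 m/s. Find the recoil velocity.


v_recoil = m_p * v_p / m_gun = 0.032 * 205 / 1 = 6.56 m/s

6.56 m/s


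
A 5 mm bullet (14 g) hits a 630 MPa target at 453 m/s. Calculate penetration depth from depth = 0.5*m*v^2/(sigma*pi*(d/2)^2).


A = pi*(d/2)^2 = pi*(5/2)^2 = 19.635 mm^2
E = 0.5*m*v^2 = 0.5*0.014*453^2 = 1436.46 J
depth = E/(sigma*A) = 1436.46 J / (630 MPa * 19.635 mm^2) = 1436.46/(630 * 19.635) m = 0.116125 m ≈ 116.1 mm

116.1 mm


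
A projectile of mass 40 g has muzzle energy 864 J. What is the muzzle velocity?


v = sqrt(2*E/m) = sqrt(2*864/0.04) = 207.8 m/s

207.8 m/s


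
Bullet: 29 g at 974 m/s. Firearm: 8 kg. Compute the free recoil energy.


v_r = m_p*v_p/m_gun = 0.029*974/8 = 3.53075 m/s, E_r = 0.5*m_gun*v_r^2 = 0.5*8*3.53075^2 = 49.86 J

49.86 J


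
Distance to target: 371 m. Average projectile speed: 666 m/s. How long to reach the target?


t = d/v = 371/666 = 0.5571 s

0.5571 s


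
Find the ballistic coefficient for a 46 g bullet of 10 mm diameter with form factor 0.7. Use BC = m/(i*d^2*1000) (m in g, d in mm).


BC = m/(i*d^2*1000) = 46/(0.7 * 10^2 * 1000) = 0.0006571

0.0006571


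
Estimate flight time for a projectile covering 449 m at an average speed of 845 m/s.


t = d/v = 449/845 = 0.5314 s

0.5314 s


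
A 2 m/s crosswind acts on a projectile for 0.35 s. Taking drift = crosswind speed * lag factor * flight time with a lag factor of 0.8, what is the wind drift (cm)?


drift = v_wind * lag * t = 2 * 0.8 * 0.35 = 0.56 m ≈ 56 cm

56 cm


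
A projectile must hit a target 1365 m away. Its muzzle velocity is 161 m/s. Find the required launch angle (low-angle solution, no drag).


sin(2*theta) = R*g/v0^2 = 1365*9.81/161^2 = 0.516595, theta = arcsin(0.516595)/2 = 15.55°

15.55 degrees


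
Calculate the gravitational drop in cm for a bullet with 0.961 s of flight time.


drop = 0.5*g*t^2 = 0.5*9.81*0.961^2 = 4.52987 m ≈ 453 cm

453 cm


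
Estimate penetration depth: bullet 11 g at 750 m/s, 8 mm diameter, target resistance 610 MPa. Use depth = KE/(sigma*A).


A = pi*(d/2)^2 = pi*(8/2)^2 = 50.2655 mm^2
E = 0.5*m*v^2 = 0.5*0.011*750^2 = 3093.75 J
depth = E/(sigma*A) = 3093.75 J / (610 MPa * 50.2655 mm^2) = 3093.75/(610 * 50.2655) m = 0.100899 m ≈ 100.9 mm

100.9 mm


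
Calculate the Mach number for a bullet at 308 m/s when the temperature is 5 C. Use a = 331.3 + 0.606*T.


a = 331.3 + 0.606*(5) = 334.33 m/s
M = v/a = 308/334.33 = 0.9212

0.9212


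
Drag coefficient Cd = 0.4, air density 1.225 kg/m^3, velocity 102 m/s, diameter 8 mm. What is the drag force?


A = pi*(d/2)^2 = pi*(8/2000)^2 = 5.02655e-05 m^2
Fd = 0.5*Cd*rho*A*v^2 = 0.5*0.4*1.225*5.02655e-05*102^2 = 0.1281 N

0.1281 N


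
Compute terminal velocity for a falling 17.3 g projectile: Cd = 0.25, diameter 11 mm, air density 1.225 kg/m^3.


A = pi*(d/2)^2 = pi*(11/2000)^2 = 9.50332e-05 m^2
vt = sqrt(2mg/(Cd*rho*A)) = sqrt(2*0.0173*9.81/(0.25 * 1.225 * 9.50332e-05)) = 108 m/s

108 m/s


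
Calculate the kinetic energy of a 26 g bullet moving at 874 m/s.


E = 0.5*m*v^2 = 0.5*0.026*874^2 = 9930 J

9930 J


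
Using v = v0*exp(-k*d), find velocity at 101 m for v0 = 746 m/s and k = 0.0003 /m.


v = v0*exp(-k*d) = 746*exp(-0.0003*101) = 723.7 m/s

723.7 m/s


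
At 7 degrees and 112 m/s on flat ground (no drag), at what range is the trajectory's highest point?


R = v0^2*sin(2*theta)/g = 112^2*sin(2*7°)/9.81 = 309.344 m
apex_dist = R/2 = 309.344/2 = 154.7 m

154.7 m


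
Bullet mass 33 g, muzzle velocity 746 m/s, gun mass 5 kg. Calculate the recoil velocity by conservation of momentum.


v_recoil = m_p * v_p / m_gun = 0.033 * 746 / 5 = 4.924 m/s

4.924 m/s


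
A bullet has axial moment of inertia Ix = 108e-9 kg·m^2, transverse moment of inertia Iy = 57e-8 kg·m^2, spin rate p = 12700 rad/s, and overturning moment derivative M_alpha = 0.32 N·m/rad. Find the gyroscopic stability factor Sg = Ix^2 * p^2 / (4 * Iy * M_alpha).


Sg = Ix^2 * p^2 / (4 * Iy * M_alpha) = (108e-9)^2 * 12700^2 / (4 * 57e-8 * 0.32) = 2.579

2.579


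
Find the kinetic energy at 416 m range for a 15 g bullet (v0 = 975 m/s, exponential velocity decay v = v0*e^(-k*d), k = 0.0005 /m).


v = v0*exp(-k*d) = 975*exp(-0.0005*416) = 791.902 m/s
E = 0.5*m*v^2 = 0.5*0.015*791.902^2 = 4703 J

4703 J


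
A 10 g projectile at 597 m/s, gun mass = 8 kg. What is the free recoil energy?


v_r = m_p*v_p/m_gun = 0.01*597/8 = 0.74625 m/s, E_r = 0.5*m_gun*v_r^2 = 0.5*8*0.74625^2 = 2.228 J

2.228 J


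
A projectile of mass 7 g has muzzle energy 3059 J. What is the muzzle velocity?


v = sqrt(2*E/m) = sqrt(2*3059/0.007) = 934.9 m/s

934.9 m/s


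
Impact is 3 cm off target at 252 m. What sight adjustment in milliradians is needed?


1 mrad subtends 1 cm per 10 m of range, so adj = error_cm / (dist_m / 10) = 3 / (252/10) = 0.119 mrad

0.119 mrad


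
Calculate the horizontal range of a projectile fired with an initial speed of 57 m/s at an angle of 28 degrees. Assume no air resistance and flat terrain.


R = v0^2 * sin(2*theta) / g = 57^2 * sin(2*28°) / 9.81 = 274.6 m

274.6 m


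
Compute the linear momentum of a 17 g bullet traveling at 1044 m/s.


p = m*v = 0.017*1044 = 17.75 kg·m/s

17.75 kg·m/s


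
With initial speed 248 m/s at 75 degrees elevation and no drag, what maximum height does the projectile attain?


H = (v0*sin(theta))^2 / (2g) = (248*sin(75°))^2 / (2*9.81) = 2925 m

2925 m


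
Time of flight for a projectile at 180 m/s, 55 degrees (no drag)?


T = 2*v0*sin(theta)/g = 2*180*sin(55°)/9.81 = 30.06 s

30.06 s


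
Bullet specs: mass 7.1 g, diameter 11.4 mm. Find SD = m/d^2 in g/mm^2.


SD = m/d^2 = 7.1/11.4^2 = 0.05463 g/mm^2

0.05463 g/mm^2


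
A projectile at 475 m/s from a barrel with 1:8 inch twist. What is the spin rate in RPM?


twist_m = 8*0.0254 = 0.2032 m
spin = v/twist = 475/0.2032 = 2337.598 rev/s
RPM = spin*60 = 2337.598*60 ≈ 140256 RPM

140256 RPM


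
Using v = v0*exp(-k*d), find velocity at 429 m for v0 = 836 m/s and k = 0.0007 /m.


v = v0*exp(-k*d) = 836*exp(-0.0007*429) = 619.1 m/s

619.1 m/s


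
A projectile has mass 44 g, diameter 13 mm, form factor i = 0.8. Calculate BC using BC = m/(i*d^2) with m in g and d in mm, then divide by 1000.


BC = m/(i*d^2*1000) = 44/(0.8 * 13^2 * 1000) = 0.0003254

0.0003254


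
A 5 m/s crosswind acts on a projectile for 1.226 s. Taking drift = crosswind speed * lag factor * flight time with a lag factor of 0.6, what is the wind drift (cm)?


drift = v_wind * lag * t = 5 * 0.6 * 1.226 = 3.678 m ≈ 367.8 cm

367.8 cm


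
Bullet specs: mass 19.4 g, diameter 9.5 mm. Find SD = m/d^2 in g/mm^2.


SD = m/d^2 = 19.4/9.5^2 = 0.215 g/mm^2

0.215 g/mm^2


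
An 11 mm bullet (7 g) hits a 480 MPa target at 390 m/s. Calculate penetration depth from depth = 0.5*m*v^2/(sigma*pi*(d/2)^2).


A = pi*(d/2)^2 = pi*(11/2)^2 = 95.0332 mm^2
E = 0.5*m*v^2 = 0.5*0.007*390^2 = 532.35 J
depth = E/(sigma*A) = 532.35 J / (480 MPa * 95.0332 mm^2) = 532.35/(480 * 95.0332) m = 0.0116703 m ≈ 11.67 mm

11.67 mm


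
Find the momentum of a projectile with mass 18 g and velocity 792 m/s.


p = m*v = 0.018*792 = 14.26 kg·m/s

14.26 kg·m/s


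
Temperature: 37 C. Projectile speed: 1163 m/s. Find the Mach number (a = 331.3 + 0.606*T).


a = 331.3 + 0.606*(37) = 353.722 m/s
M = v/a = 1163/353.722 = 3.288

3.288


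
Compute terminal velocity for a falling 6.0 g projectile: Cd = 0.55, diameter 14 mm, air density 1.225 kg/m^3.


A = pi*(d/2)^2 = pi*(14/2000)^2 = 1.53938e-04 m^2
vt = sqrt(2mg/(Cd*rho*A)) = sqrt(2*0.006*9.81/(0.55 * 1.225 * 1.53938e-04)) = 33.69 m/s

33.69 m/s


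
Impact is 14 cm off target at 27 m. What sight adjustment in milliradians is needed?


1 mrad subtends 1 cm per 10 m of range, so adj = error_cm / (dist_m / 10) = 14 / (27/10) = 5.185 mrad

5.185 mrad


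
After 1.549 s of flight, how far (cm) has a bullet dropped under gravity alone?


drop = 0.5*g*t^2 = 0.5*9.81*1.549^2 = 11.7691 m ≈ 1177 cm

1177 cm


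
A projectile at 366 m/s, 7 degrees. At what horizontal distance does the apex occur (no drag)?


R = v0^2*sin(2*theta)/g = 366^2*sin(2*7°)/9.81 = 3303.45 m
apex_dist = R/2 = 3303.45/2 = 1652 m

1652 m


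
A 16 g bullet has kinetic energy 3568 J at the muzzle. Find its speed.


v = sqrt(2*E/m) = sqrt(2*3568/0.016) = 667.8 m/s

667.8 m/s


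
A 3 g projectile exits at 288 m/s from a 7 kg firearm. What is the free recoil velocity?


v_recoil = m_p * v_p / m_gun = 0.003 * 288 / 7 = 0.1234 m/s

0.1234 m/s


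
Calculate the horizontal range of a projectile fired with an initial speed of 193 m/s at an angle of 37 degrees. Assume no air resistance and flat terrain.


R = v0^2 * sin(2*theta) / g = 193^2 * sin(2*37°) / 9.81 = 3650 m

3650 m


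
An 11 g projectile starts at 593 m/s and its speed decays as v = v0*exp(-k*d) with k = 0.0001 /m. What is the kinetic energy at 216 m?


v = v0*exp(-k*d) = 593*exp(-0.0001*216) = 580.329 m/s
E = 0.5*m*v^2 = 0.5*0.011*580.329^2 = 1852 J

1852 J


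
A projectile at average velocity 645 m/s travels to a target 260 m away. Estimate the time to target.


t = d/v = 260/645 = 0.4031 s

0.4031 s


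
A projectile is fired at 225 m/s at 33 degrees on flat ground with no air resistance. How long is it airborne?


T = 2*v0*sin(theta)/g = 2*225*sin(33°)/9.81 = 24.98 s

24.98 s


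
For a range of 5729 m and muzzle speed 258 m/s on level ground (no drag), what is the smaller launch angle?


sin(2*theta) = R*g/v0^2 = 5729*9.81/258^2 = 0.844323, theta = arcsin(0.844323)/2 = 28.8°

28.8 degrees


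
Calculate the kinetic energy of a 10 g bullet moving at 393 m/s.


E = 0.5*m*v^2 = 0.5*0.01*393^2 = 772.2 J

772.2 J


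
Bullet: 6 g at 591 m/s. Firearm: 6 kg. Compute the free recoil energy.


v_r = m_p*v_p/m_gun = 0.006*591/6 = 0.591 m/s, E_r = 0.5*m_gun*v_r^2 = 0.5*6*0.591^2 = 1.048 J

1.048 J


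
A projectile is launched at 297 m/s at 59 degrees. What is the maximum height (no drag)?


H = (v0*sin(theta))^2 / (2g) = (297*sin(59°))^2 / (2*9.81) = 3303 m

3303 m


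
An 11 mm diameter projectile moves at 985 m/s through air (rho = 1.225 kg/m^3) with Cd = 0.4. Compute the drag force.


A = pi*(d/2)^2 = pi*(11/2000)^2 = 9.50332e-05 m^2
Fd = 0.5*Cd*rho*A*v^2 = 0.5*0.4*1.225*9.50332e-05*985^2 = 22.59 N

22.59 N


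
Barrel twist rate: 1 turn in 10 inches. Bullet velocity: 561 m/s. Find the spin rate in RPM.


twist_m = 10*0.0254 = 0.254 m
spin = v/twist = 561/0.254 = 2208.661 rev/s
RPM = spin*60 = 2208.661*60 ≈ 132520 RPM

132520 RPM


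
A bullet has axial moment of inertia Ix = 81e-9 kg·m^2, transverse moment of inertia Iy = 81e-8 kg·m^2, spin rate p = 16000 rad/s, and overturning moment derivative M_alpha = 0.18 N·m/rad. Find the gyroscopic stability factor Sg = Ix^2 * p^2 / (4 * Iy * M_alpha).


Sg = Ix^2 * p^2 / (4 * Iy * M_alpha) = (81e-9)^2 * 16000^2 / (4 * 81e-8 * 0.18) = 2.88

2.88


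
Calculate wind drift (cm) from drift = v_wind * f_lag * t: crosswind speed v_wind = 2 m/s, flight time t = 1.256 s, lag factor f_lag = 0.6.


drift = v_wind * lag * t = 2 * 0.6 * 1.256 = 1.5072 m ≈ 150.7 cm

150.7 cm


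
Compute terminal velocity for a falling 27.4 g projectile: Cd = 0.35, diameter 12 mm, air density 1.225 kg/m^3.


A = pi*(d/2)^2 = pi*(12/2000)^2 = 1.13097e-04 m^2
vt = sqrt(2mg/(Cd*rho*A)) = sqrt(2*0.0274*9.81/(0.35 * 1.225 * 1.13097e-04)) = 105.3 m/s

105.3 m/s


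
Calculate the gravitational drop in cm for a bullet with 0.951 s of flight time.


drop = 0.5*g*t^2 = 0.5*9.81*0.951^2 = 4.43609 m ≈ 443.6 cm

443.6 cm


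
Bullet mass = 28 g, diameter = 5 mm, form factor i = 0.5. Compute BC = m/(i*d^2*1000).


BC = m/(i*d^2*1000) = 28/(0.5 * 5^2 * 1000) = 0.00224

0.00224


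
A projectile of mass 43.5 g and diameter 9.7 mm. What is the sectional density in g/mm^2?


SD = m/d^2 = 43.5/9.7^2 = 0.4623 g/mm^2

0.4623 g/mm^2


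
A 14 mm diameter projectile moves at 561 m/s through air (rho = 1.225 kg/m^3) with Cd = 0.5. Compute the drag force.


A = pi*(d/2)^2 = pi*(14/2000)^2 = 1.53938e-04 m^2
Fd = 0.5*Cd*rho*A*v^2 = 0.5*0.5*1.225*1.53938e-04*561^2 = 14.84 N

14.84 N


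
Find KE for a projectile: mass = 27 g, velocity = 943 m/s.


E = 0.5*m*v^2 = 0.5*0.027*943^2 = 12005 J

12005 J


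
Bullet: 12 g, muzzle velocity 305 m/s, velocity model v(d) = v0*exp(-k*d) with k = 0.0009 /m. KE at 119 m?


v = v0*exp(-k*d) = 305*exp(-0.0009*119) = 274.023 m/s
E = 0.5*m*v^2 = 0.5*0.012*274.023^2 = 450.5 J

450.5 J


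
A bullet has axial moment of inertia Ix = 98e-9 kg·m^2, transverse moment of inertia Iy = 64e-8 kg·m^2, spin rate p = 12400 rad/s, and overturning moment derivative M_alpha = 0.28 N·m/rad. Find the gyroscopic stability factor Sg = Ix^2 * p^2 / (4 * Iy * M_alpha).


Sg = Ix^2 * p^2 / (4 * Iy * M_alpha) = (98e-9)^2 * 12400^2 / (4 * 64e-8 * 0.28) = 2.06

2.06


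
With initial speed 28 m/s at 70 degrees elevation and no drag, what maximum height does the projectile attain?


H = (v0*sin(theta))^2 / (2g) = (28*sin(70°))^2 / (2*9.81) = 35.28 m

35.28 m


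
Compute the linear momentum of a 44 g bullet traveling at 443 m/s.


p = m*v = 0.044*443 = 19.49 kg·m/s

19.49 kg·m/s


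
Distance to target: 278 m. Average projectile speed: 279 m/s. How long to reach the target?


t = d/v = 278/279 = 0.9964 s

0.9964 s


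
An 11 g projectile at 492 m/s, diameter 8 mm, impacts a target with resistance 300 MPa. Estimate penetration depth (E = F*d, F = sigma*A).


A = pi*(d/2)^2 = pi*(8/2)^2 = 50.2655 mm^2
E = 0.5*m*v^2 = 0.5*0.011*492^2 = 1331.35 J
depth = E/(sigma*A) = 1331.35 J / (300 MPa * 50.2655 mm^2) = 1331.35/(300 * 50.2655) m = 0.088288 m ≈ 88.29 mm

88.29 mm


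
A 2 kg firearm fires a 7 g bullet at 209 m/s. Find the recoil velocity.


v_recoil = m_p * v_p / m_gun = 0.007 * 209 / 2 = 0.7315 m/s

0.7315 m/s


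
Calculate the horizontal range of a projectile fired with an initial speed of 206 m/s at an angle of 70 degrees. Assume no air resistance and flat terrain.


R = v0^2 * sin(2*theta) / g = 206^2 * sin(2*70°) / 9.81 = 2781 m

2781 m


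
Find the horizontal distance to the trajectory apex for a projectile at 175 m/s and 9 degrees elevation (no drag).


R = v0^2*sin(2*theta)/g = 175^2*sin(2*9°)/9.81 = 964.694 m
apex_dist = R/2 = 964.694/2 = 482.3 m

482.3 m


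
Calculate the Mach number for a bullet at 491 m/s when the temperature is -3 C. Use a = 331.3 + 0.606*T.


a = 331.3 + 0.606*(-3) = 329.482 m/s
M = v/a = 491/329.482 = 1.49

1.49


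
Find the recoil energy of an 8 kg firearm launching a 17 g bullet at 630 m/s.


v_r = m_p*v_p/m_gun = 0.017*630/8 = 1.33875 m/s, E_r = 0.5*m_gun*v_r^2 = 0.5*8*1.33875^2 = 7.169 J

7.169 J


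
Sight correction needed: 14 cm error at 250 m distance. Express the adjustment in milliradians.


1 mrad subtends 1 cm per 10 m of range, so adj = error_cm / (dist_m / 10) = 14 / (250/10) = 0.56 mrad

0.56 mrad


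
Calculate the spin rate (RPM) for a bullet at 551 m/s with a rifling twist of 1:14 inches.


twist_m = 14*0.0254 = 0.3556 m
spin = v/twist = 551/0.3556 = 1549.494 rev/s
RPM = spin*60 = 1549.494*60 ≈ 92970 RPM

92970 RPM


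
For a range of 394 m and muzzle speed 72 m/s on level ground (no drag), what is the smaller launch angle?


sin(2*theta) = R*g/v0^2 = 394*9.81/72^2 = 0.74559, theta = arcsin(0.74559)/2 = 24.1°

24.1 degrees


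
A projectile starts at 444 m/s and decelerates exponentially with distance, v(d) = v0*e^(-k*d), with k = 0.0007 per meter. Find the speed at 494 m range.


v = v0*exp(-k*d) = 444*exp(-0.0007*494) = 314.2 m/s

314.2 m/s


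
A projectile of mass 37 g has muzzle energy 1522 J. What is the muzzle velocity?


v = sqrt(2*E/m) = sqrt(2*1522/0.037) = 286.8 m/s

286.8 m/s


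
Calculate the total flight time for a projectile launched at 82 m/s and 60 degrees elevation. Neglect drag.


T = 2*v0*sin(theta)/g = 2*82*sin(60°)/9.81 = 14.48 s

14.48 s


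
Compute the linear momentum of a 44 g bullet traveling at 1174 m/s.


p = m*v = 0.044*1174 = 51.66 kg·m/s

51.66 kg·m/s


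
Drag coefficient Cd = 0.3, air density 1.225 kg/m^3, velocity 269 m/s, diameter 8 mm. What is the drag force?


A = pi*(d/2)^2 = pi*(8/2000)^2 = 5.02655e-05 m^2
Fd = 0.5*Cd*rho*A*v^2 = 0.5*0.3*1.225*5.02655e-05*269^2 = 0.6683 N

0.6683 N


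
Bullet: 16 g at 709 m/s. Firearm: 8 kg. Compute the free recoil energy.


v_r = m_p*v_p/m_gun = 0.016*709/8 = 1.418 m/s, E_r = 0.5*m_gun*v_r^2 = 0.5*8*1.418^2 = 8.043 J

8.043 J


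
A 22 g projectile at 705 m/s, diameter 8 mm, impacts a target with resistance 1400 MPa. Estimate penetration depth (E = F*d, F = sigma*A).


A = pi*(d/2)^2 = pi*(8/2)^2 = 50.2655 mm^2
E = 0.5*m*v^2 = 0.5*0.022*705^2 = 5467.27 J
depth = E/(sigma*A) = 5467.27 J / (1400 MPa * 50.2655 mm^2) = 5467.27/(1400 * 50.2655) m = 0.0776914 m ≈ 77.69 mm

77.69 mm


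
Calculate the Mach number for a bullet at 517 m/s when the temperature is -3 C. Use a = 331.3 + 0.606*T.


a = 331.3 + 0.606*(-3) = 329.482 m/s
M = v/a = 517/329.482 = 1.569

1.569


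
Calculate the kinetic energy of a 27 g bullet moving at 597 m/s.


E = 0.5*m*v^2 = 0.5*0.027*597^2 = 4812 J

4812 J


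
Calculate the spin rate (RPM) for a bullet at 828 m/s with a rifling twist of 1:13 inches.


twist_m = 13*0.0254 = 0.3302 m
spin = v/twist = 828/0.3302 = 2507.571 rev/s
RPM = spin*60 = 2507.571*60 ≈ 150454 RPM

150454 RPM


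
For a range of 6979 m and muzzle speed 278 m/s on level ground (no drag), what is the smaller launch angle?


sin(2*theta) = R*g/v0^2 = 6979*9.81/278^2 = 0.885875, theta = arcsin(0.885875)/2 = 31.18°

31.18 degrees


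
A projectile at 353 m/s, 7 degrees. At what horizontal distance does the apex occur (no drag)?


R = v0^2*sin(2*theta)/g = 353^2*sin(2*7°)/9.81 = 3072.95 m
apex_dist = R/2 = 3072.95/2 = 1536 m

1536 m


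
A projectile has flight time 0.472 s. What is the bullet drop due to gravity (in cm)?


drop = 0.5*g*t^2 = 0.5*9.81*0.472^2 = 1.09276 m ≈ 109.3 cm

109.3 cm


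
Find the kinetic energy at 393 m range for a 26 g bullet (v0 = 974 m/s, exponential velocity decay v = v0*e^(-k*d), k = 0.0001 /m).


v = v0*exp(-k*d) = 974*exp(-0.0001*393) = 936.464 m/s
E = 0.5*m*v^2 = 0.5*0.026*936.464^2 = 11401 J

11401 J


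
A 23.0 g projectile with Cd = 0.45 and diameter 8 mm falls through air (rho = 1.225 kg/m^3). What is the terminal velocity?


A = pi*(d/2)^2 = pi*(8/2000)^2 = 5.02655e-05 m^2
vt = sqrt(2mg/(Cd*rho*A)) = sqrt(2*0.023*9.81/(0.45 * 1.225 * 5.02655e-05)) = 127.6 m/s

127.6 m/s


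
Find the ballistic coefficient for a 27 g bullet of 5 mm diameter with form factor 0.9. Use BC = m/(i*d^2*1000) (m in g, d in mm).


BC = m/(i*d^2*1000) = 27/(0.9 * 5^2 * 1000) = 0.0012

0.0012


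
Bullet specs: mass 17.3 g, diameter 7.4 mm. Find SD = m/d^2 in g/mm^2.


SD = m/d^2 = 17.3/7.4^2 = 0.3159 g/mm^2

0.3159 g/mm^2


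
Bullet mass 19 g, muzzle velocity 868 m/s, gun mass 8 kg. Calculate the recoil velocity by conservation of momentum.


v_recoil = m_p * v_p / m_gun = 0.019 * 868 / 8 = 2.062 m/s

2.062 m/s


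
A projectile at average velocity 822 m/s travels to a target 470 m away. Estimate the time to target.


t = d/v = 470/822 = 0.5718 s

0.5718 s


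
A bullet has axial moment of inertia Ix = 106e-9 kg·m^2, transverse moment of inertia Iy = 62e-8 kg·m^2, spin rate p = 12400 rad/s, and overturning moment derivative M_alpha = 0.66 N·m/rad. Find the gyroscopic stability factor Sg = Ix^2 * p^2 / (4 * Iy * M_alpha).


Sg = Ix^2 * p^2 / (4 * Iy * M_alpha) = (106e-9)^2 * 12400^2 / (4 * 62e-8 * 0.66) = 1.056

1.056


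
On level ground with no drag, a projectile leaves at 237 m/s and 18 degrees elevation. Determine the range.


R = v0^2 * sin(2*theta) / g = 237^2 * sin(2*18°) / 9.81 = 3365 m

3365 m


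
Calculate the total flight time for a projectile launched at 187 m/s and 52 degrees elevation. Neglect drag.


T = 2*v0*sin(theta)/g = 2*187*sin(52°)/9.81 = 30.04 s

30.04 s


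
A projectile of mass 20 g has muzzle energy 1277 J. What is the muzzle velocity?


v = sqrt(2*E/m) = sqrt(2*1277/0.02) = 357.4 m/s

357.4 m/s


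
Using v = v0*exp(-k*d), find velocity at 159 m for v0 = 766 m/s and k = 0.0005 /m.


v = v0*exp(-k*d) = 766*exp(-0.0005*159) = 707.5 m/s

707.5 m/s


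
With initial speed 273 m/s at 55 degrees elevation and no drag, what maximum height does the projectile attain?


H = (v0*sin(theta))^2 / (2g) = (273*sin(55°))^2 / (2*9.81) = 2549 m

2549 m


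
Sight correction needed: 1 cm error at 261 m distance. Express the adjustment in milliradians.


1 mrad subtends 1 cm per 10 m of range, so adj = error_cm / (dist_m / 10) = 1 / (261/10) = 0.03831 mrad

0.03831 mrad


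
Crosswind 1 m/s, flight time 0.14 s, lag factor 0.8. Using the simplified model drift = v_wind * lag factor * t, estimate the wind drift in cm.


drift = v_wind * lag * t = 1 * 0.8 * 0.14 = 0.112 m ≈ 11.2 cm

11.2 cm


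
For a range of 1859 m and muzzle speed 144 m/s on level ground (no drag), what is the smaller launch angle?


sin(2*theta) = R*g/v0^2 = 1859*9.81/144^2 = 0.879475, theta = arcsin(0.879475)/2 = 30.79°

30.79 degrees


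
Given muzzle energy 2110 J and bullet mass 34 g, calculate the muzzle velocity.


v = sqrt(2*E/m) = sqrt(2*2110/0.034) = 352.3 m/s

352.3 m/s


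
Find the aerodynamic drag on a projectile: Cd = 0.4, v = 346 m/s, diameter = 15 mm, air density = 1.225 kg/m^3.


A = pi*(d/2)^2 = pi*(15/2000)^2 = 1.76715e-04 m^2
Fd = 0.5*Cd*rho*A*v^2 = 0.5*0.4*1.225*1.76715e-04*346^2 = 5.183 N

5.183 N


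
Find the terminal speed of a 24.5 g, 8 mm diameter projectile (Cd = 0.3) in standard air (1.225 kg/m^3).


A = pi*(d/2)^2 = pi*(8/2000)^2 = 5.02655e-05 m^2
vt = sqrt(2mg/(Cd*rho*A)) = sqrt(2*0.0245*9.81/(0.3 * 1.225 * 5.02655e-05)) = 161.3 m/s

161.3 m/s


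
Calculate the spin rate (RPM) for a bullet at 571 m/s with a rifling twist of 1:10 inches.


twist_m = 10*0.0254 = 0.254 m
spin = v/twist = 571/0.254 = 2248.031 rev/s
RPM = spin*60 = 2248.031*60 ≈ 134882 RPM

134882 RPM


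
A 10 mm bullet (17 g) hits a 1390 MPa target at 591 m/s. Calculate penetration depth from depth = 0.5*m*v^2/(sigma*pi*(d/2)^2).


A = pi*(d/2)^2 = pi*(10/2)^2 = 78.5398 mm^2
E = 0.5*m*v^2 = 0.5*0.017*591^2 = 2968.89 J
depth = E/(sigma*A) = 2968.89 J / (1390 MPa * 78.5398 mm^2) = 2968.89/(1390 * 78.5398) m = 0.027195 m ≈ 27.2 mm

27.2 mm


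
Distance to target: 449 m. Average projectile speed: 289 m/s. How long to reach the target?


t = d/v = 449/289 = 1.554 s

1.554 s


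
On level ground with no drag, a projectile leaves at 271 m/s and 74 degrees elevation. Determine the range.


R = v0^2 * sin(2*theta) / g = 271^2 * sin(2*74°) / 9.81 = 3967 m

3967 m


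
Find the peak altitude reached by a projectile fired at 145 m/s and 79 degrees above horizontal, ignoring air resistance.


H = (v0*sin(theta))^2 / (2g) = (145*sin(79°))^2 / (2*9.81) = 1033 m

1033 m


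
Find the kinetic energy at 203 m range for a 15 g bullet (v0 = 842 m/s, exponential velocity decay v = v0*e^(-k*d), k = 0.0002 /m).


v = v0*exp(-k*d) = 842*exp(-0.0002*203) = 808.499 m/s
E = 0.5*m*v^2 = 0.5*0.015*808.499^2 = 4903 J

4903 J


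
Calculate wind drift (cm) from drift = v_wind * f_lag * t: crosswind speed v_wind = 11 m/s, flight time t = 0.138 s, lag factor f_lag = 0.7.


drift = v_wind * lag * t = 11 * 0.7 * 0.138 = 1.0626 m ≈ 106.3 cm

106.3 cm


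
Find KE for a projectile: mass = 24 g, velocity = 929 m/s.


E = 0.5*m*v^2 = 0.5*0.024*929^2 = 10356 J

10356 J


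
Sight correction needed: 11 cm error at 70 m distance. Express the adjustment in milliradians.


1 mrad subtends 1 cm per 10 m of range, so adj = error_cm / (dist_m / 10) = 11 / (70/10) = 1.571 mrad

1.571 mrad


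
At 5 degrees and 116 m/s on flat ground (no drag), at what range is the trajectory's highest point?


R = v0^2*sin(2*theta)/g = 116^2*sin(2*5°)/9.81 = 238.187 m
apex_dist = R/2 = 238.187/2 = 119.1 m

119.1 m


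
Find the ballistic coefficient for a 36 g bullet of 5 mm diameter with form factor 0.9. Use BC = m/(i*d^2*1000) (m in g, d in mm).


BC = m/(i*d^2*1000) = 36/(0.9 * 5^2 * 1000) = 0.0016

0.0016


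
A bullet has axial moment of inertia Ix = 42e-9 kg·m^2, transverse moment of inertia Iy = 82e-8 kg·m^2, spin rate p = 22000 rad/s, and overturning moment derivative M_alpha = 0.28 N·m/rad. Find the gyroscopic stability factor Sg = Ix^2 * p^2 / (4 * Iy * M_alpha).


Sg = Ix^2 * p^2 / (4 * Iy * M_alpha) = (42e-9)^2 * 22000^2 / (4 * 82e-8 * 0.28) = 0.9296

0.9296


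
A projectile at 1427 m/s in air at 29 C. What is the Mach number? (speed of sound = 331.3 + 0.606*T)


a = 331.3 + 0.606*(29) = 348.874 m/s
M = v/a = 1427/348.874 = 4.09

4.09


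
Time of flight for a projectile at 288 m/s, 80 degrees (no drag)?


T = 2*v0*sin(theta)/g = 2*288*sin(80°)/9.81 = 57.82 s

57.82 s


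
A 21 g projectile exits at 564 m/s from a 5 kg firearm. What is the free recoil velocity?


v_recoil = m_p * v_p / m_gun = 0.021 * 564 / 5 = 2.369 m/s

2.369 m/s


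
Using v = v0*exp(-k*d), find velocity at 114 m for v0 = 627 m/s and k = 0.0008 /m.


v = v0*exp(-k*d) = 627*exp(-0.0008*114) = 572.3 m/s

572.3 m/s


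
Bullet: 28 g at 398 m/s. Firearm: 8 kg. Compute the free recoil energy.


v_r = m_p*v_p/m_gun = 0.028*398/8 = 1.393 m/s, E_r = 0.5*m_gun*v_r^2 = 0.5*8*1.393^2 = 7.762 J

7.762 J


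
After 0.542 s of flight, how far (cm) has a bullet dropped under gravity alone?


drop = 0.5*g*t^2 = 0.5*9.81*0.542^2 = 1.44091 m ≈ 144.1 cm

144.1 cm


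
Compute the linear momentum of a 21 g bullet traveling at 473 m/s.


p = m*v = 0.021*473 = 9.933 kg·m/s

9.933 kg·m/s
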